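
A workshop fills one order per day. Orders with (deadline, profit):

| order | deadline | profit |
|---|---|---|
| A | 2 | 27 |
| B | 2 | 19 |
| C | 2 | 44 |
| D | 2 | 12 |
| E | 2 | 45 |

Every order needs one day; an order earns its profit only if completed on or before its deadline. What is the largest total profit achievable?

Sort by profit descending; place each in the latest free slot ≤ its deadline.
Profit order: E=45 C=44 A=27 B=19 D=12
Assign: E→slot 2, C→slot 1, A skipped, B skipped, D skipped.
Slots: [1:C] [2:E]
Profit = 44 + 45 = 89

89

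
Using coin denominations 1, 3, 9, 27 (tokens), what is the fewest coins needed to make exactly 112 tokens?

6

112 − 4×27→4 − 1×3→1 − 1×1→0
Total coins = 4 + 1 + 1 = 6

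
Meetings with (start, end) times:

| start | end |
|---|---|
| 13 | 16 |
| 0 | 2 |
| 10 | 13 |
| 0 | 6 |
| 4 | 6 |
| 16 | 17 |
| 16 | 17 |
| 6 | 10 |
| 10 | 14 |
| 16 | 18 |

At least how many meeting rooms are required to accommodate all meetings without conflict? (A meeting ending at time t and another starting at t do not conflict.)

3

The answer is the maximum number of intervals overlapping at any instant.
starts: [0, 0, 4, 6, 10, 10, 13, 16, 16, 16]
ends:   [2, 6, 6, 10, 13, 14, 16, 17, 17, 18]
s0→1 s0→2 e2→1 s4→2 e6→1 e6→0 s6→1 e10→0 s10→1 s10→2 e13→1 s13→2 e14→1 e16→0 s16→1 s16→2 s16→3  — peak 3.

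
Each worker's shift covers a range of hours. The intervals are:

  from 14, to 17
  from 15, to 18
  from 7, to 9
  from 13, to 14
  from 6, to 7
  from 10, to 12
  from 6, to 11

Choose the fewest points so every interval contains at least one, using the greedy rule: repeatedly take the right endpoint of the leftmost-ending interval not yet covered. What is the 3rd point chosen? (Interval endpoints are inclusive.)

14

Sorted: [6,7] [7,9] [6,11] [10,12] [13,14] [14,17] [15,18]
{[6,7],[7,9],[6,11]} hit by 7; {[10,12]} hit by 12; {[13,14],[14,17]} hit by 14; {[15,18]} hit by 18.
Points: 7, 12, 14, 18 (4 total).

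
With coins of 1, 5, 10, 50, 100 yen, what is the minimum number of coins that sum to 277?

Use the largest denomination that fits, subtract, and repeat.
277 − 2×100→77 − 1×50→27 − 2×10→7 − 1×5→2 − 2×1→0
Total coins = 2 + 1 + 2 + 1 + 2 = 8

8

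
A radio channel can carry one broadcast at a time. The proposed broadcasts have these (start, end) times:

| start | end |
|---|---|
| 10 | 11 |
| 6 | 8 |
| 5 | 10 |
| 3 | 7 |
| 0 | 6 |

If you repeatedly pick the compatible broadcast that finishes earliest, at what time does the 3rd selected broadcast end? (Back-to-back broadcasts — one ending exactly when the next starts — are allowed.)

Greedy by earliest finish: after sorting by end time, pick each interval compatible with the last pick.
By end time: (0,6), (3,7), (6,8), (5,10), (10,11).
Pick (0,6); next start ≥ 6 → (6,8); next start ≥ 8 → (10,11).
Selected: (0,6) (6,8) (10,11)

11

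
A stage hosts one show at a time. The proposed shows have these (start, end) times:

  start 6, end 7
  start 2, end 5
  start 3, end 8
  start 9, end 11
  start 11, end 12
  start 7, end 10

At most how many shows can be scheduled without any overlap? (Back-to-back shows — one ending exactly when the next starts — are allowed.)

Greedy by earliest finish: after sorting by end time, pick each interval compatible with the last pick.
By end time: (2,5), (6,7), (3,8), (7,10), (9,11), (11,12).
Pick (2,5); next start ≥ 5 → (6,7); next start ≥ 7 → (7,10); next start ≥ 10 → (11,12).
Selected 4 shows.

4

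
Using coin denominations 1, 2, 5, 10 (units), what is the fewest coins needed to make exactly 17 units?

3

17 − 1×10→7 − 1×5→2 − 1×2→0
Total coins = 1 + 1 + 1 = 3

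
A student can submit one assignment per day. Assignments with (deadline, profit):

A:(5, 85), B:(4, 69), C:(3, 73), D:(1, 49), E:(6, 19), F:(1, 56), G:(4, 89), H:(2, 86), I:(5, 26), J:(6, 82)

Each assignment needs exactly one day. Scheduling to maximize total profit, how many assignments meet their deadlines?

Profit order: G=89 H=86 A=85 J=82 C=73 B=69 F=56 D=49 I=26 E=19
Assign: G→slot 4, H→slot 2, A→slot 5, J→slot 6, C→slot 3, B→slot 1, F skipped, D skipped, I skipped, E skipped.
Slots: [1:B] [2:H] [3:C] [4:G] [5:A] [6:J]
6 of 10 scheduled.

6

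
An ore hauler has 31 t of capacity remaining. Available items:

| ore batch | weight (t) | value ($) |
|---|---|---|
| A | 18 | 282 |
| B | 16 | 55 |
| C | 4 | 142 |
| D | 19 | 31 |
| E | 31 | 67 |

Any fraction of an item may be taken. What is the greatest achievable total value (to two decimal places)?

454.94

Greedy by value/weight ratio, highest first.
Ratios (sorted): C 35.50, A 15.67, B 3.44, E 2.16, D 1.63
take C (4 @ 142); take A (18 @ 282); take 9/16 of B → 30.94. Capacity used 31/31.
Total value = 454.94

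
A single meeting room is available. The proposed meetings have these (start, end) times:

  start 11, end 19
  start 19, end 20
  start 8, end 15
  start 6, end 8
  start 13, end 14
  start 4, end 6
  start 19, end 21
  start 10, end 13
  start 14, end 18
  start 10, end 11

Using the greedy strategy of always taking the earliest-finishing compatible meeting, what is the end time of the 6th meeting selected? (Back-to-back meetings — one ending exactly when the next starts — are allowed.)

By end time: (4,6), (6,8), (10,11), (10,13), (13,14), (8,15), (14,18), (11,19), (19,20), (19,21).
Pick (4,6); next start ≥ 6 → (6,8); next start ≥ 8 → (10,11); next start ≥ 11 → (13,14); next start ≥ 14 → (14,18); next start ≥ 18 → (19,20).
Selected: (4,6) (6,8) (10,11) (13,14) (14,18) (19,20)

20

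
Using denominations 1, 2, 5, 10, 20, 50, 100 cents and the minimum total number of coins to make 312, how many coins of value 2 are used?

312 = 3×100 + 1×10 + 1×2
Count of 2: 1

1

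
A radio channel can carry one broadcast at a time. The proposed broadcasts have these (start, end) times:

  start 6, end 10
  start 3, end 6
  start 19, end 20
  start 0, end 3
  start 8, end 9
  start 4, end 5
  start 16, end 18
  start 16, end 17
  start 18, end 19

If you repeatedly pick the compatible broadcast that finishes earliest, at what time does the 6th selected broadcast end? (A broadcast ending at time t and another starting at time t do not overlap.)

Sorted by end: (0,3)  (4,5)  (3,6)  (8,9)  (6,10)  (16,17)  (16,18)  (18,19)  (19,20)
take (0,3); take (4,5); skip (3,6); take (8,9); skip (6,10); take (16,17); skip (16,18); take (18,19); take (19,20).
Selected: (0,3) (4,5) (8,9) (16,17) (18,19) (19,20)

20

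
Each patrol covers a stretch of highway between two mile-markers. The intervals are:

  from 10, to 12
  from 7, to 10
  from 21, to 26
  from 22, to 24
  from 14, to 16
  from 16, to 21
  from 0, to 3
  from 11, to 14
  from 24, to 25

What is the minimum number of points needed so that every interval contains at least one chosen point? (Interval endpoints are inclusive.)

5

Process intervals by earliest right end; each time one isn't hit yet, stab at its right endpoint.
By right end: [0,3]  [7,10]  [10,12]  [11,14]  [14,16]  [16,21]  [22,24]  [24,25]  [21,26]
[0,3] uncovered → point at 3; [7,10] uncovered → point at 10; [11,14] uncovered → point at 14; [16,21] uncovered → point at 21; [22,24] uncovered → point at 24.
Points: 3, 10, 14, 21, 24 (5 total).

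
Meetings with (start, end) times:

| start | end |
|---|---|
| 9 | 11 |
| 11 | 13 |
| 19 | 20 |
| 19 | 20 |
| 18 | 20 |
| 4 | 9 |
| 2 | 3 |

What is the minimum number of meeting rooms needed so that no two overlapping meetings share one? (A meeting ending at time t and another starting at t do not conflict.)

3

Count concurrent intervals with a sweep; the peak is the room count.
Events (time:±→running): 2:+→1 3:-→0 4:+→1 9:-→0 9:+→1 11:-→0 11:+→1 13:-→0 18:+→1 19:+→2 19:+→3 … peak 3.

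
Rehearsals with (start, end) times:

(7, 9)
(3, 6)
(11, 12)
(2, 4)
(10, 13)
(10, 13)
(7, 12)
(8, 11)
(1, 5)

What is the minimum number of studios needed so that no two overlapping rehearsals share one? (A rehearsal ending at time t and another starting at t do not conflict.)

4

starts: [1, 2, 3, 7, 7, 8, 10, 10, 11]
ends:   [4, 5, 6, 9, 11, 12, 12, 13, 13]
s1→1 s2→2 s3→3 e4→2 e5→1 e6→0 s7→1 s7→2 s8→3 e9→2 s10→3 s10→4  — peak 4.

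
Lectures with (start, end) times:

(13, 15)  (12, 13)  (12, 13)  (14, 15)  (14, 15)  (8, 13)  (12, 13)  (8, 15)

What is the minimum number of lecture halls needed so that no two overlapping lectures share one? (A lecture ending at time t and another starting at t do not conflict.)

5

The answer is the maximum number of intervals overlapping at any instant.
starts: [8, 8, 12, 12, 12, 13, 14, 14]
ends:   [13, 13, 13, 13, 15, 15, 15, 15]
s8→1 s8→2 s12→3 s12→4 s12→5  — peak 5.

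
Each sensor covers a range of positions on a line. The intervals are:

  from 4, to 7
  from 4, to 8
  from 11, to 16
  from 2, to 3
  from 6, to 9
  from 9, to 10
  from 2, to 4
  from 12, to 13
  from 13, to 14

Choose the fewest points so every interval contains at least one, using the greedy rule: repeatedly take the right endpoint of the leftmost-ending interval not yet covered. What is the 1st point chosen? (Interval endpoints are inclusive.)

3

By right end: [2,3]  [2,4]  [4,7]  [4,8]  [6,9]  [9,10]  [12,13]  [13,14]  [11,16]
[2,3] uncovered → point at 3; [4,7] uncovered → point at 7; [9,10] uncovered → point at 10; [12,13] uncovered → point at 13.
Points: 3, 7, 10, 13 (4 total).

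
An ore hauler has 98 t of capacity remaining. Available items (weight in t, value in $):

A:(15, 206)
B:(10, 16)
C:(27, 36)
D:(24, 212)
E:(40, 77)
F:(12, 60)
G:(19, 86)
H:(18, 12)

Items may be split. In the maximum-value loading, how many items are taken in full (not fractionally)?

Sort by value per unit weight and fill in that order.
Ratios (sorted): A 13.73, D 8.83, F 5.00, G 4.53, E 1.93, B 1.60, C 1.33, H 0.67
take A (15 @ 206); take D (24 @ 212); take F (12 @ 60); take G (19 @ 86); take 28/40 of E → 53.90. Capacity used 98/98.
4 item(s) taken whole; one partial (take 28/40 of E).

4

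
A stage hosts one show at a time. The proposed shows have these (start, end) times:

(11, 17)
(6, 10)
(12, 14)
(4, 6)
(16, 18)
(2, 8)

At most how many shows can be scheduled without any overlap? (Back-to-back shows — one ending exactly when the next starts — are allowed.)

4

Sorted by end: (4,6)  (2,8)  (6,10)  (12,14)  (11,17)  (16,18)
take (4,6); take (6,10); take (12,14); take (16,18).
Selected 4 shows.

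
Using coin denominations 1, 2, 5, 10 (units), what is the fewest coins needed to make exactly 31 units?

4

31 − 3×10→1 − 1×1→0
Total coins = 3 + 1 = 4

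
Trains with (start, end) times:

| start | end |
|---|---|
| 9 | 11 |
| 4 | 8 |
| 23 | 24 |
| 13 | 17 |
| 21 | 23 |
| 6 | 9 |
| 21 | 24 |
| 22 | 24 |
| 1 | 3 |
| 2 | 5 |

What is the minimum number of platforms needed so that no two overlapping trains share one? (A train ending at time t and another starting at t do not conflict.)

3

starts: [1, 2, 4, 6, 9, 13, 21, 21, 22, 23]
ends:   [3, 5, 8, 9, 11, 17, 23, 24, 24, 24]
s1→1 s2→2 e3→1 s4→2 e5→1 s6→2 e8→1 e9→0 s9→1 e11→0 s13→1 e17→0 s21→1 s21→2 s22→3  — peak 3.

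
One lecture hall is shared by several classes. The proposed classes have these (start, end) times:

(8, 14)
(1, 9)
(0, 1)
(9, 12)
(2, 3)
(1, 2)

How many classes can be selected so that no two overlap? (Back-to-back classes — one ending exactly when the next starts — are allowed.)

4

Sorted by end: (0,1)  (1,2)  (2,3)  (1,9)  (9,12)  (8,14)
take (0,1); take (1,2); take (2,3); take (9,12).
Selected 4 classes.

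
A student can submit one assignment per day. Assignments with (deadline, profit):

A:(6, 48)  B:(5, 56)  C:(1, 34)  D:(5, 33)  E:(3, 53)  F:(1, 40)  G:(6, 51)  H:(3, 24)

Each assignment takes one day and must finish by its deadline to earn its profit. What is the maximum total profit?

281

Profit order: B=56 E=53 G=51 A=48 F=40 C=34 D=33 H=24
Assign: B→slot 5, E→slot 3, G→slot 6, A→slot 4, F→slot 1, C skipped, D→slot 2, H skipped.
Slots: [1:F] [2:D] [3:E] [4:A] [5:B] [6:G]
Profit = 40 + 33 + 53 + 48 + 56 + 51 = 281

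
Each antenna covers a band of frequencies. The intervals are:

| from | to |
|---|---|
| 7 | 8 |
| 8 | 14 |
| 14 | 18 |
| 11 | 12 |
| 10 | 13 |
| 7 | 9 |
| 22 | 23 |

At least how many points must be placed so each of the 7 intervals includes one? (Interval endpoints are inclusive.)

By right end: [7,8]  [7,9]  [11,12]  [10,13]  [8,14]  [14,18]  [22,23]
[7,8] uncovered → point at 8; [11,12] uncovered → point at 12; [14,18] uncovered → point at 18; [22,23] uncovered → point at 23.
Points: 8, 12, 18, 23 (4 total).

4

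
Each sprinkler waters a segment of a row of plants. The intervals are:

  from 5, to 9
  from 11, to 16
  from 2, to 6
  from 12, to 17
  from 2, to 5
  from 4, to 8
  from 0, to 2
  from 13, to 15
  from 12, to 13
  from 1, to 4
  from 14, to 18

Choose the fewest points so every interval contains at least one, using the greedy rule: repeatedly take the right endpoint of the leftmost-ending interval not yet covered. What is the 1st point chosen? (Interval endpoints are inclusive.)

2

By right end: [0,2]  [1,4]  [2,5]  [2,6]  [4,8]  [5,9]  [12,13]  [13,15]  [11,16]  [12,17]  [14,18]
[0,2] uncovered → point at 2; [4,8] uncovered → point at 8; [12,13] uncovered → point at 13; [14,18] uncovered → point at 18.
Points: 2, 8, 13, 18 (4 total).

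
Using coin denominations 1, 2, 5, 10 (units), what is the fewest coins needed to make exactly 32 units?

32 = 3×10 + 1×2
Total coins = 3 + 1 = 4

4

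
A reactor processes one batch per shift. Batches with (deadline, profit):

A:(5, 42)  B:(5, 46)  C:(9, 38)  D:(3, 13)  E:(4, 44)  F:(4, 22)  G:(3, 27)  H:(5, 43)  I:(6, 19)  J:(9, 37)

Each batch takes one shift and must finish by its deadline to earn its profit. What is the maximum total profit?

296

Profit order: B=46 E=44 H=43 A=42 C=38 J=37 G=27 F=22 I=19 D=13
Assign: B→slot 5, E→slot 4, H→slot 3, A→slot 2, C→slot 9, J→slot 8, G→slot 1, F skipped, I→slot 6, D skipped.
Slots: [1:G] [2:A] [3:H] [4:E] [5:B] [6:I] [8:J] [9:C]
Profit = 27 + 42 + 43 + 44 + 46 + 19 + 37 + 38 = 296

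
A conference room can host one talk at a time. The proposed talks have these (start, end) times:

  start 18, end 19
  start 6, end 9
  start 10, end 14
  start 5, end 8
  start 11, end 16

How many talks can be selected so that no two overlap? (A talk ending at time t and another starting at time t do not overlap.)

Sorted by end: (5,8)  (6,9)  (10,14)  (11,16)  (18,19)
take (5,8); take (10,14); take (18,19).
Selected 3 talks.

3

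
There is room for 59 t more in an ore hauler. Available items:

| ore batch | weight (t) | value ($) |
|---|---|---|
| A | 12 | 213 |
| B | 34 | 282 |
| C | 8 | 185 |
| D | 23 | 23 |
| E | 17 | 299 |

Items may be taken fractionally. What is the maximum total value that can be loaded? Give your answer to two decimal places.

879.47

Order: C (185/8=23.12) > A (213/12=17.75) > E (299/17=17.59) > B (282/34=8.29) > D (23/23=1.00)
Fill: take C (8 @ 185) → take A (12 @ 213) → take E (17 @ 299) → take 22/34 of B → 182.47; 59/59 used.
Total value = 879.47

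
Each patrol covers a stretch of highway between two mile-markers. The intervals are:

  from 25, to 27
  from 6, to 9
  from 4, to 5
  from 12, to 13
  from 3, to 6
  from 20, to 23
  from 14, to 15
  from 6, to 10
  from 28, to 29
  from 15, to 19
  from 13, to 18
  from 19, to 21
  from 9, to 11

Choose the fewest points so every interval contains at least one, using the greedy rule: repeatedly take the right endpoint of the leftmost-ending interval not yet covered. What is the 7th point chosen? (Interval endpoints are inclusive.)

Process intervals by earliest right end; each time one isn't hit yet, stab at its right endpoint.
Sorted: [4,5] [3,6] [6,9] [6,10] [9,11] [12,13] [14,15] [13,18] [15,19] [19,21] [20,23] [25,27] [28,29]
{[4,5],[3,6]} hit by 5; {[6,9],[6,10],[9,11]} hit by 9; {[12,13]} hit by 13; {[14,15],[13,18],[15,19]} hit by 15; {[19,21],[20,23]} hit by 21; {[25,27]} hit by 27; {[28,29]} hit by 29.
Points: 5, 9, 13, 15, 21, 27, 29 (7 total).

29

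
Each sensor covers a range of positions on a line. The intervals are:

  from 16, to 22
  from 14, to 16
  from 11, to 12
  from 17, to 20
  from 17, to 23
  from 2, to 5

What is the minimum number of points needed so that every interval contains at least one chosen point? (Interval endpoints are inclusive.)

Sort by right endpoint; whenever an interval is uncovered, place a point at its right end.
By right end: [2,5]  [11,12]  [14,16]  [17,20]  [16,22]  [17,23]
[2,5] uncovered → point at 5; [11,12] uncovered → point at 12; [14,16] uncovered → point at 16; [17,20] uncovered → point at 20.
Points: 5, 12, 16, 20 (4 total).

4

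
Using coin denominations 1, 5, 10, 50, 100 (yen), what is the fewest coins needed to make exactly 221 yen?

5

221 − 2×100→21 − 2×10→1 − 1×1→0
Total coins = 2 + 2 + 1 = 5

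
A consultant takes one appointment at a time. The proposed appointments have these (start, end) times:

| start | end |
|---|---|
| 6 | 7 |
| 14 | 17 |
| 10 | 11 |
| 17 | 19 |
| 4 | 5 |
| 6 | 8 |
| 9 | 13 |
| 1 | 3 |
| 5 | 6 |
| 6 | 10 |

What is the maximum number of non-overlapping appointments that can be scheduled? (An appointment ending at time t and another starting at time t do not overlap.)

7

Sort by end time and greedily take each interval whose start is ≥ the last chosen end.
Sorted by end: (1,3)  (4,5)  (5,6)  (6,7)  (6,8)  (6,10)  (10,11)  (9,13)  (14,17)  (17,19)
take (1,3); take (4,5); take (5,6); take (6,7); take (10,11); take (14,17); take (17,19).
Selected 7 appointments.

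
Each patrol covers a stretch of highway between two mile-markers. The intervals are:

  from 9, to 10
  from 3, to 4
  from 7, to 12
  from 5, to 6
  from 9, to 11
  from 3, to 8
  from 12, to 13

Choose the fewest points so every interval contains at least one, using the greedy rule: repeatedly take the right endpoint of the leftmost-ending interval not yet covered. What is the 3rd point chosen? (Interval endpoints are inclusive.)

Sort by right endpoint; whenever an interval is uncovered, place a point at its right end.
By right end: [3,4]  [5,6]  [3,8]  [9,10]  [9,11]  [7,12]  [12,13]
[3,4] uncovered → point at 4; [5,6] uncovered → point at 6; [9,10] uncovered → point at 10; [12,13] uncovered → point at 13.
Points: 4, 6, 10, 13 (4 total).

10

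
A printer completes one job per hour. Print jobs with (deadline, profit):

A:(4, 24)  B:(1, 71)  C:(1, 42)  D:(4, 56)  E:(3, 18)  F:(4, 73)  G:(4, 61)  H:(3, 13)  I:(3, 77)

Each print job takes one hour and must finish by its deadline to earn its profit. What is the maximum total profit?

282

Sort by profit descending; place each in the latest free slot ≤ its deadline.
Profit order: I=77 F=73 B=71 G=61 D=56 C=42 A=24 E=18 H=13
Assign: I→slot 3, F→slot 4, B→slot 1, G→slot 2, D skipped, C skipped, A skipped, E skipped, H skipped.
Slots: [1:B] [2:G] [3:I] [4:F]
Profit = 71 + 61 + 77 + 73 = 282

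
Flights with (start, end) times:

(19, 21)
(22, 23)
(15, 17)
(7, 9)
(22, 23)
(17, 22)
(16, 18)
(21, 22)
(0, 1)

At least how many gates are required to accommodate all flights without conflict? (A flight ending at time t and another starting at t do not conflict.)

2

Events (time:±→running): 0:+→1 1:-→0 7:+→1 9:-→0 15:+→1 16:+→2 … peak 2.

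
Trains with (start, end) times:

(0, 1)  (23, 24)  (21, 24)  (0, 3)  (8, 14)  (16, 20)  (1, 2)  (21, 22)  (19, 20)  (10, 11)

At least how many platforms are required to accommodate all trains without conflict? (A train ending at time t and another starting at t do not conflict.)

The answer is the maximum number of intervals overlapping at any instant.
Events (time:±→running): 0:+→1 0:+→2 … peak 2.

2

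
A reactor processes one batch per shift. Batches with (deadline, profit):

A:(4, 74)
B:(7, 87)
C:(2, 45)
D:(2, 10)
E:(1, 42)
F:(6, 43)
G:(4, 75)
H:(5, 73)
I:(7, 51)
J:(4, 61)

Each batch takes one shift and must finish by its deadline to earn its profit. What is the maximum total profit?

466

Profit order: B=87 G=75 A=74 H=73 J=61 I=51 C=45 F=43 E=42 D=10
Assign: B→slot 7, G→slot 4, A→slot 3, H→slot 5, J→slot 2, I→slot 6, C→slot 1, F skipped, E skipped, D skipped.
Slots: [1:C] [2:J] [3:A] [4:G] [5:H] [6:I] [7:B]
Profit = 45 + 61 + 74 + 75 + 73 + 51 + 87 = 466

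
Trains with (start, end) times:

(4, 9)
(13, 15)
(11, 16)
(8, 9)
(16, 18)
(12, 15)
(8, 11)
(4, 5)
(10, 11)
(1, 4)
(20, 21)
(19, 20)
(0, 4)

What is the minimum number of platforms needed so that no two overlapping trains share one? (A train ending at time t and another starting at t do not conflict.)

The answer is the maximum number of intervals overlapping at any instant.
starts: [0, 1, 4, 4, 8, 8, 10, 11, 12, 13, 16, 19, 20]
ends:   [4, 4, 5, 9, 9, 11, 11, 15, 15, 16, 18, 20, 21]
s0→1 s1→2 e4→1 e4→0 s4→1 s4→2 e5→1 s8→2 s8→3  — peak 3.

3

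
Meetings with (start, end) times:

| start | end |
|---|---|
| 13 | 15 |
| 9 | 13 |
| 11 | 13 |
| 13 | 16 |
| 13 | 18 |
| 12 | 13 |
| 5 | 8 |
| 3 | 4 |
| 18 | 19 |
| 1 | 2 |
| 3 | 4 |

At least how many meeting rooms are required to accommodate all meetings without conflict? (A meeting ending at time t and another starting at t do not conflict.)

3

Count concurrent intervals with a sweep; the peak is the room count.
starts: [1, 3, 3, 5, 9, 11, 12, 13, 13, 13, 18]
ends:   [2, 4, 4, 8, 13, 13, 13, 15, 16, 18, 19]
s1→1 e2→0 s3→1 s3→2 e4→1 e4→0 s5→1 e8→0 s9→1 s11→2 s12→3  — peak 3.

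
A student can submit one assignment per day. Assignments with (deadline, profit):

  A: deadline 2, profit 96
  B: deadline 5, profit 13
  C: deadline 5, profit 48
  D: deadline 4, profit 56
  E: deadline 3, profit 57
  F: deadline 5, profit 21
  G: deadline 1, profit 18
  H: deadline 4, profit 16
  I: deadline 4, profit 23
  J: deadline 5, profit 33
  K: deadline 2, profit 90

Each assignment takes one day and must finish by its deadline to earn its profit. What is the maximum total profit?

347

By profit: A(d2,96), K(d2,90), E(d3,57), D(d4,56), C(d5,48), J(d5,33), I(d4,23), F(d5,21), G(d1,18), H(d4,16), B(d5,13)
A→slot 2; K→slot 1; E→slot 3; D→slot 4; C→slot 5; J skipped; I skipped; F skipped; G skipped; H skipped; B skipped.
Profit = 90 + 96 + 57 + 56 + 48 = 347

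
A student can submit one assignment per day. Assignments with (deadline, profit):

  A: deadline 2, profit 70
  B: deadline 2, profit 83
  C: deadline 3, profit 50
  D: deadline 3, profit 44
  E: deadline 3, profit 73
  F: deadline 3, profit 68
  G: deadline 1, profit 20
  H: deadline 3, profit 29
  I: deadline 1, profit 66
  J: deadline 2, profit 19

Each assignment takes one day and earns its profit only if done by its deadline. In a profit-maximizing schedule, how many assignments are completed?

Profit order: B=83 E=73 A=70 F=68 I=66 C=50 D=44 H=29 G=20 J=19
Assign: B→slot 2, E→slot 3, A→slot 1, F skipped, I skipped, C skipped, D skipped, H skipped, G skipped, J skipped.
Slots: [1:A] [2:B] [3:E]
3 of 10 scheduled.

3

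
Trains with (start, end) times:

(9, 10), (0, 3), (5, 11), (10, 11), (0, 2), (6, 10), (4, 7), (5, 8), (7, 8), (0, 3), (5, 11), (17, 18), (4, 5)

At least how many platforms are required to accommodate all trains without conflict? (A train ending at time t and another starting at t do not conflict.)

Count concurrent intervals with a sweep; the peak is the room count.
Events (time:±→running): 0:+→1 0:+→2 0:+→3 2:-→2 3:-→1 3:-→0 4:+→1 4:+→2 5:-→1 5:+→2 5:+→3 5:+→4 6:+→5 … peak 5.

5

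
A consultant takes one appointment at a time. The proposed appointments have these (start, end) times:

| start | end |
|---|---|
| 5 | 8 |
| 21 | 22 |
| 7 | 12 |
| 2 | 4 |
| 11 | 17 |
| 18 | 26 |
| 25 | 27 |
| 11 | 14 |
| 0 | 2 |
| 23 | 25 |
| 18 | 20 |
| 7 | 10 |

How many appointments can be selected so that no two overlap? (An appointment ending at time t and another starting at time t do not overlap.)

Greedy by earliest finish: after sorting by end time, pick each interval compatible with the last pick.
By end time: (0,2), (2,4), (5,8), (7,10), (7,12), (11,14), (11,17), (18,20), (21,22), (23,25), (18,26), (25,27).
Pick (0,2); next start ≥ 2 → (2,4); next start ≥ 4 → (5,8); next start ≥ 8 → (11,14); next start ≥ 14 → (18,20); next start ≥ 20 → (21,22); next start ≥ 22 → (23,25); next start ≥ 25 → (25,27).
Selected 8 appointments.

8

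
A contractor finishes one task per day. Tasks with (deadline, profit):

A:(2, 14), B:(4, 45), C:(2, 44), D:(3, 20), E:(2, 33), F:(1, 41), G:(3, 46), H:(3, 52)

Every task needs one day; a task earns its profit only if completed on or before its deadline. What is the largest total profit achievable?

187

By profit: H(d3,52), G(d3,46), B(d4,45), C(d2,44), F(d1,41), E(d2,33), D(d3,20), A(d2,14)
H→slot 3; G→slot 2; B→slot 4; C→slot 1; F skipped; E skipped; D skipped; A skipped.
Profit = 44 + 46 + 52 + 45 = 187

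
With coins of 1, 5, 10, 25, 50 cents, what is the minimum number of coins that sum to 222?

222 − 4×50→22 − 2×10→2 − 2×1→0
Total coins = 4 + 2 + 2 = 8

8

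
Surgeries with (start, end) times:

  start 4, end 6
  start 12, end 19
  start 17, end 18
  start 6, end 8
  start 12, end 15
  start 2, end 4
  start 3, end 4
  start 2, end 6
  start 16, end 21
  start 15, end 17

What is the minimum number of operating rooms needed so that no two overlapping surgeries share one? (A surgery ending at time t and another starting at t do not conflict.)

Count concurrent intervals with a sweep; the peak is the room count.
Events (time:±→running): 2:+→1 2:+→2 3:+→3 … peak 3.

3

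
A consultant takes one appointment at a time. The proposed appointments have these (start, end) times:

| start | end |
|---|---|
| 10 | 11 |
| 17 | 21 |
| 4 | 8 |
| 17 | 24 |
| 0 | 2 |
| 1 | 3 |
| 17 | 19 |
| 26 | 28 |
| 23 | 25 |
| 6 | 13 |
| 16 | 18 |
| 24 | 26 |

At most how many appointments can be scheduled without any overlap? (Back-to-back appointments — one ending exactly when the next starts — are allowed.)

Sort by end time and greedily take each interval whose start is ≥ the last chosen end.
Sorted by end: (0,2)  (1,3)  (4,8)  (10,11)  (6,13)  (16,18)  (17,19)  (17,21)  (17,24)  (23,25)  (24,26)  (26,28)
take (0,2); take (4,8); take (10,11); skip (6,13); take (16,18); take (23,25); skip (24,26); take (26,28).
Selected 6 appointments.

6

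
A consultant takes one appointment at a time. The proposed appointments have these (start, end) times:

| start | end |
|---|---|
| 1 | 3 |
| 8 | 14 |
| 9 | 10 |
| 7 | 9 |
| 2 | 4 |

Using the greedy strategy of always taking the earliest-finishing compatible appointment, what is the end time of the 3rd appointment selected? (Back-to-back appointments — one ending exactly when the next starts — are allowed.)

Sorted by end: (1,3)  (2,4)  (7,9)  (9,10)  (8,14)
take (1,3); take (7,9); take (9,10).
Selected: (1,3) (7,9) (9,10)

10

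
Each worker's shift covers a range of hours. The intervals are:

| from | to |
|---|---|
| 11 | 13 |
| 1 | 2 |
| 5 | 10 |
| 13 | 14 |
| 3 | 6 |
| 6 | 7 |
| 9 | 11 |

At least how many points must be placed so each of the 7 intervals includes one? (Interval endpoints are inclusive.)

4

Sorted: [1,2] [3,6] [6,7] [5,10] [9,11] [11,13] [13,14]
{[1,2]} hit by 2; {[3,6],[6,7],[5,10]} hit by 6; {[9,11],[11,13]} hit by 11; {[13,14]} hit by 14.
Points: 2, 6, 11, 14 (4 total).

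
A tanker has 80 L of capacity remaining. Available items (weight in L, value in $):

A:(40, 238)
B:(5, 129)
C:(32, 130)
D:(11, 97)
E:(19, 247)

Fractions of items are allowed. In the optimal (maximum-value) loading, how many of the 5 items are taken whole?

Order: B (129/5=25.80) > E (247/19=13.00) > D (97/11=8.82) > A (238/40=5.95) > C (130/32=4.06)
Fill: take B (5 @ 129) → take E (19 @ 247) → take D (11 @ 97) → take A (40 @ 238) → take 5/32 of C → 20.31; 80/80 used.
4 item(s) taken whole; one partial (take 5/32 of C).

4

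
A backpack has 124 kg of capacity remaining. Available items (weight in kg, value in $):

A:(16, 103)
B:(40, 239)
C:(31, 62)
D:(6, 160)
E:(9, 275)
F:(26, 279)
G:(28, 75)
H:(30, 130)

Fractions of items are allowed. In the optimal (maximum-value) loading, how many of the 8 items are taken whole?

Greedy by value/weight ratio, highest first.
Ratios (sorted): E 30.56, D 26.67, F 10.73, A 6.44, B 5.97, H 4.33, G 2.68, C 2.00
take E (9 @ 275); take D (6 @ 160); take F (26 @ 279); take A (16 @ 103); take B (40 @ 239); take 27/30 of H → 117.00. Capacity used 124/124.
5 item(s) taken whole; one partial (take 27/30 of H).

5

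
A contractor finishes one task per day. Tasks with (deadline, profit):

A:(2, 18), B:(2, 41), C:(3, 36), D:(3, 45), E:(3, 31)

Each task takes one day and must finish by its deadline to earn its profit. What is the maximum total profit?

122

By profit: D(d3,45), B(d2,41), C(d3,36), E(d3,31), A(d2,18)
D→slot 3; B→slot 2; C→slot 1; E skipped; A skipped.
Profit = 36 + 41 + 45 = 122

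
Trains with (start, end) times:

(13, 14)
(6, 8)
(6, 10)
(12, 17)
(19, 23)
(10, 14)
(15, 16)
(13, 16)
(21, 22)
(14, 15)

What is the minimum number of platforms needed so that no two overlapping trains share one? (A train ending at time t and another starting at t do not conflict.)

Count concurrent intervals with a sweep; the peak is the room count.
Events (time:±→running): 6:+→1 6:+→2 8:-→1 10:-→0 10:+→1 12:+→2 13:+→3 13:+→4 … peak 4.

4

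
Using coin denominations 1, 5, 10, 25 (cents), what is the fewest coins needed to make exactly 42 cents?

5

42 − 1×25→17 − 1×10→7 − 1×5→2 − 2×1→0
Total coins = 1 + 1 + 1 + 2 = 5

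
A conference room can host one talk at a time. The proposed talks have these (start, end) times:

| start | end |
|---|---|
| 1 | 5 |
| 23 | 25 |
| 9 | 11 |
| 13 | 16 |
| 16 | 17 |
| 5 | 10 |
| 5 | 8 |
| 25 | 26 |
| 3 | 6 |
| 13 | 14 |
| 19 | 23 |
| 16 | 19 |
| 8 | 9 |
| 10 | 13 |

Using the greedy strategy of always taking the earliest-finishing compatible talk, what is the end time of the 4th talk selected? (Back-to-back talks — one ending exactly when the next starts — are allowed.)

11

Sorted by end: (1,5)  (3,6)  (5,8)  (8,9)  (5,10)  (9,11)  (10,13)  (13,14)  (13,16)  (16,17)  (16,19)  (19,23)  (23,25)  (25,26)
take (1,5); take (5,8); take (8,9); take (9,11); take (13,14); take (16,17); skip (16,19); take (19,23); take (23,25); take (25,26).
Selected: (1,5) (5,8) (8,9) (9,11) (13,14) (16,17) (19,23) (23,25) (25,26)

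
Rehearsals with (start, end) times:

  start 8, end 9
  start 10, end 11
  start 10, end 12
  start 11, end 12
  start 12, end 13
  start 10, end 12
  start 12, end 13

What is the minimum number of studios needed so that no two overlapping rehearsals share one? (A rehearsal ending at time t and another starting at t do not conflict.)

3

Events (time:±→running): 8:+→1 9:-→0 10:+→1 10:+→2 10:+→3 … peak 3.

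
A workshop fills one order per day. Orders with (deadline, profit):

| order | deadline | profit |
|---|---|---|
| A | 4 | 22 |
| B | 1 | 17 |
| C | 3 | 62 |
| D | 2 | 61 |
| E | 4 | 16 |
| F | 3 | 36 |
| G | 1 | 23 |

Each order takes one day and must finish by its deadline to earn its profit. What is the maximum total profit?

181

Profit order: C=62 D=61 F=36 G=23 A=22 B=17 E=16
Assign: C→slot 3, D→slot 2, F→slot 1, G skipped, A→slot 4, B skipped, E skipped.
Slots: [1:F] [2:D] [3:C] [4:A]
Profit = 36 + 61 + 62 + 22 = 181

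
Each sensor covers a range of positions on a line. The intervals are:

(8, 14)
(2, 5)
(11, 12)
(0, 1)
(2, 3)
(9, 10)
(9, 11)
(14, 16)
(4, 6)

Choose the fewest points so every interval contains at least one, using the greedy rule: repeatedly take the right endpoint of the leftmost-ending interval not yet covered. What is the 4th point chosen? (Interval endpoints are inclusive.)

10

Sorted: [0,1] [2,3] [2,5] [4,6] [9,10] [9,11] [11,12] [8,14] [14,16]
{[0,1]} hit by 1; {[2,3],[2,5]} hit by 3; {[4,6]} hit by 6; {[9,10],[9,11]} hit by 10; {[11,12],[8,14]} hit by 12; {[14,16]} hit by 16.
Points: 1, 3, 6, 10, 12, 16 (6 total).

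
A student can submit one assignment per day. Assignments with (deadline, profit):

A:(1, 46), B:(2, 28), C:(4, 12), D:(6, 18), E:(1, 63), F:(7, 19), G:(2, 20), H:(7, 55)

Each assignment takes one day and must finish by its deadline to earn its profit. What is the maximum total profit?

195

Take jobs in profit order; each goes to the latest open slot no later than its deadline.
By profit: E(d1,63), H(d7,55), A(d1,46), B(d2,28), G(d2,20), F(d7,19), D(d6,18), C(d4,12)
E→slot 1; H→slot 7; A skipped; B→slot 2; G skipped; F→slot 6; D→slot 5; C→slot 4.
Profit = 63 + 28 + 12 + 18 + 19 + 55 = 195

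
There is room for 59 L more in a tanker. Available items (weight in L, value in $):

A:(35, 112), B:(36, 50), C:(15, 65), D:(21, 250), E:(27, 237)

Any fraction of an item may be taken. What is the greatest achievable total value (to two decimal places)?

Ratios (sorted): D 11.90, E 8.78, C 4.33, A 3.20, B 1.39
take D (21 @ 250); take E (27 @ 237); take 11/15 of C → 47.67. Capacity used 59/59.
Total value = 534.67

534.67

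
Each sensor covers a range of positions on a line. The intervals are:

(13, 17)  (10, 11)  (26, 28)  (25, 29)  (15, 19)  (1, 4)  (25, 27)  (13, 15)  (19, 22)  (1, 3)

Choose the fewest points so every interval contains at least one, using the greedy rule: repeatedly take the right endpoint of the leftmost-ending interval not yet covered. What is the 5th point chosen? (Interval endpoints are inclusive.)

Process intervals by earliest right end; each time one isn't hit yet, stab at its right endpoint.
By right end: [1,3]  [1,4]  [10,11]  [13,15]  [13,17]  [15,19]  [19,22]  [25,27]  [26,28]  [25,29]
[1,3] uncovered → point at 3; [10,11] uncovered → point at 11; [13,15] uncovered → point at 15; [19,22] uncovered → point at 22; [25,27] uncovered → point at 27.
Points: 3, 11, 15, 22, 27 (5 total).

27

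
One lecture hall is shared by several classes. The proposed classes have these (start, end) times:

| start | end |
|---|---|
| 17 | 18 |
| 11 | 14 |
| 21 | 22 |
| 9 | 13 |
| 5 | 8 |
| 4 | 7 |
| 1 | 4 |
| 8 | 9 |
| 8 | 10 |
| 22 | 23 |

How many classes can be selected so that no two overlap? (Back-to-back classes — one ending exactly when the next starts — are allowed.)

By end time: (1,4), (4,7), (5,8), (8,9), (8,10), (9,13), (11,14), (17,18), (21,22), (22,23).
Pick (1,4); next start ≥ 4 → (4,7); next start ≥ 7 → (8,9); next start ≥ 9 → (9,13); next start ≥ 13 → (17,18); next start ≥ 18 → (21,22); next start ≥ 22 → (22,23).
Selected 7 classes.

7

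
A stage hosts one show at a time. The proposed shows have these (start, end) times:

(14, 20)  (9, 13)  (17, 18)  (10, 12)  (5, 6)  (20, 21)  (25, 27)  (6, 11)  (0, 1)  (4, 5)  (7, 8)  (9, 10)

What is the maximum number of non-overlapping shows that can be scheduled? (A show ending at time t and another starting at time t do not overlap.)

9

Sorted by end: (0,1)  (4,5)  (5,6)  (7,8)  (9,10)  (6,11)  (10,12)  (9,13)  (17,18)  (14,20)  (20,21)  (25,27)
take (0,1); take (4,5); take (5,6); take (7,8); take (9,10); skip (6,11); take (10,12); take (17,18); take (20,21); take (25,27).
Selected 9 shows.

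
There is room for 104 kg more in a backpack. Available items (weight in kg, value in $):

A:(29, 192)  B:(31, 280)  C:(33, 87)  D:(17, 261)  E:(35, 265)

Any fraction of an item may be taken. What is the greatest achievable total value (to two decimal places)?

945.03

Sort by value per unit weight and fill in that order.
Ratios (sorted): D 15.35, B 9.03, E 7.57, A 6.62, C 2.64
take D (17 @ 261); take B (31 @ 280); take E (35 @ 265); take 21/29 of A → 139.03. Capacity used 104/104.
Total value = 945.03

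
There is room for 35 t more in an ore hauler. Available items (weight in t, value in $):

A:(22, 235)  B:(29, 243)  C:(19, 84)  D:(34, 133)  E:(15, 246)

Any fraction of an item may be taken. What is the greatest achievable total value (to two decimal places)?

459.64

Sort by value per unit weight and fill in that order.
Order: E (246/15=16.40) > A (235/22=10.68) > B (243/29=8.38) > C (84/19=4.42) > D (133/34=3.91)
Fill: take E (15 @ 246) → take 20/22 of A → 213.64; 35/35 used.
Total value = 459.64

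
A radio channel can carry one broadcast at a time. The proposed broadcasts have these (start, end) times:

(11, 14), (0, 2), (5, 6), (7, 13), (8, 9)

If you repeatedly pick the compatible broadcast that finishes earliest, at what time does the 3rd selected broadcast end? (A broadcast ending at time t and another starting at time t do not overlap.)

Sort by end time and greedily take each interval whose start is ≥ the last chosen end.
Sorted by end: (0,2)  (5,6)  (8,9)  (7,13)  (11,14)
take (0,2); take (5,6); take (8,9); take (11,14).
Selected: (0,2) (5,6) (8,9) (11,14)

9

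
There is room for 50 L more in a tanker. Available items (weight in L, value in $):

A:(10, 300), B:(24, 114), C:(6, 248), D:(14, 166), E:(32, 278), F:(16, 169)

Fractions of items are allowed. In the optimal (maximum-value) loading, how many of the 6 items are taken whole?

Order: C (248/6=41.33) > A (300/10=30.00) > D (166/14=11.86) > F (169/16=10.56) > E (278/32=8.69) > B (114/24=4.75)
Fill: take C (6 @ 248) → take A (10 @ 300) → take D (14 @ 166) → take F (16 @ 169) → take 4/32 of E → 34.75; 50/50 used.
4 item(s) taken whole; one partial (take 4/32 of E).

4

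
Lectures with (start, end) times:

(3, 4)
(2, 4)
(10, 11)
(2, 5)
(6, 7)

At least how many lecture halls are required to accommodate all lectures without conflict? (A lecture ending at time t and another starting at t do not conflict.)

3

Events (time:±→running): 2:+→1 2:+→2 3:+→3 … peak 3.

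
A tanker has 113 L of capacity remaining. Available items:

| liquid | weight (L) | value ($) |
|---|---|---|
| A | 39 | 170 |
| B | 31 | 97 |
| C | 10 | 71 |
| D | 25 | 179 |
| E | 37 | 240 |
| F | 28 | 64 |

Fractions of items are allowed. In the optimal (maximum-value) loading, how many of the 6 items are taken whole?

Greedy by value/weight ratio, highest first.
Ratios (sorted): D 7.16, C 7.10, E 6.49, A 4.36, B 3.13, F 2.29
take D (25 @ 179); take C (10 @ 71); take E (37 @ 240); take A (39 @ 170); take 2/31 of B → 6.26. Capacity used 113/113.
4 item(s) taken whole; one partial (take 2/31 of B).

4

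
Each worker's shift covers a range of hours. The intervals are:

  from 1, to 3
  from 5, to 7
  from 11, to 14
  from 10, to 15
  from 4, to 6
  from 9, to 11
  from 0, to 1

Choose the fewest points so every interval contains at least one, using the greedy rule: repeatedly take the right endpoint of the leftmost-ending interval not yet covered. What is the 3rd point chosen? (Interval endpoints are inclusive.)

11

Sorted: [0,1] [1,3] [4,6] [5,7] [9,11] [11,14] [10,15]
{[0,1],[1,3]} hit by 1; {[4,6],[5,7]} hit by 6; {[9,11],[11,14],[10,15]} hit by 11.
Points: 1, 6, 11 (3 total).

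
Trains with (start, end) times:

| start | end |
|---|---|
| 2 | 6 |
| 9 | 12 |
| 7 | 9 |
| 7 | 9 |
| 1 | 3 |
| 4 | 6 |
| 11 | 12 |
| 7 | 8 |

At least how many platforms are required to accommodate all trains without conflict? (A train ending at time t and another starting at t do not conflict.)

3

Count concurrent intervals with a sweep; the peak is the room count.
Events (time:±→running): 1:+→1 2:+→2 3:-→1 4:+→2 6:-→1 6:-→0 7:+→1 7:+→2 7:+→3 … peak 3.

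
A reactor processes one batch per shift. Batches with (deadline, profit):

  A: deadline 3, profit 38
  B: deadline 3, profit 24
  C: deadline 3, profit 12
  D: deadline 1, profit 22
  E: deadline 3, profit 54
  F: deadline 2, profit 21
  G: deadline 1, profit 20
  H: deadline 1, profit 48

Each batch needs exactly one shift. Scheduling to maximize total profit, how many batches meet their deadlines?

Sort by profit descending; place each in the latest free slot ≤ its deadline.
By profit: E(d3,54), H(d1,48), A(d3,38), B(d3,24), D(d1,22), F(d2,21), G(d1,20), C(d3,12)
E→slot 3; H→slot 1; A→slot 2; B skipped; D skipped; F skipped; G skipped; C skipped.
3 of 8 scheduled.

3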